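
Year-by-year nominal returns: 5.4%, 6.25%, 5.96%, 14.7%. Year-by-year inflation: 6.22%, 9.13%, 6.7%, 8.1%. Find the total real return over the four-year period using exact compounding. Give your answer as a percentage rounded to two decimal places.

Nominal growth factor = 1.0540 × 1.0625 × 1.0596 × 1.1470 = 1.361053
Price-level growth factor = 1.0622 × 1.0913 × 1.0670 × 1.0810 = 1.337028
Real growth factor = 1.361053 / 1.337028 = 1.017969
Total real return = 1.017969 − 1 → 1.80%.

1.80%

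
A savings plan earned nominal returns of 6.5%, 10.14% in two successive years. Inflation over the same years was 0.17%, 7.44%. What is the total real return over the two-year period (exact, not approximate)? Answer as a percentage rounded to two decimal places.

Compound the nominal returns: 1.0650 × 1.1014 = 1.172991.
Compound inflation: 1.0017 × 1.0744 = 1.076226.
Deflate: 1.172991 / 1.076226 = 1.089911.
Total real return = 1.089911 − 1 → 8.99%.

8.99%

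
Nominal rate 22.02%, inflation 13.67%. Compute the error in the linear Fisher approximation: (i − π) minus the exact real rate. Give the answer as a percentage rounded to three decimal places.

1.004%

Approximate: r ≈ 22.020% − 13.670% = 8.3500%
Exact: (1 + 0.2202)/(1 + 0.1367) − 1 = 7.3458%
Error = 8.3500% − 7.3458% = 1.0042% → 1.004%.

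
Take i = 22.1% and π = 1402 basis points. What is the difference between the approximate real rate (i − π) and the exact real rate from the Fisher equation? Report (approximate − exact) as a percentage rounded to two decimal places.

0.99%

Approximate: r ≈ 22.100% − 14.020% = 8.0800%
Exact: (1 + 0.2210)/(1 + 0.1402) − 1 = 7.0865%
Error = 8.0800% − 7.0865% = 0.9935% → 0.99%.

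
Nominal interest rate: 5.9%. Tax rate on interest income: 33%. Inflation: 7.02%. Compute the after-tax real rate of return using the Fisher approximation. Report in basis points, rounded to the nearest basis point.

After-tax nominal return = 5.9% × (1 − 0.33) = 3.9530%.
r ≈ 3.9530% − 7.02% → -307 basis points.

-307 basis points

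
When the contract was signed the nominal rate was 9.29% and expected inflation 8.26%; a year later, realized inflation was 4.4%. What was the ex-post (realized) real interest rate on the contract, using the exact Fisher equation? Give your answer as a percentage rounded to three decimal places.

4.684%

Ex-post: (1 + 0.0929)/(1 + 0.0440) − 1 = 4.6839%
So the realized real rate is 4.684%.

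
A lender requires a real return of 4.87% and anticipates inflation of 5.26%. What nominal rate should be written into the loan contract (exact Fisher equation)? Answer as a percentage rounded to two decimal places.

(1 + i) = (1 + r)(1 + π) = 1.04870 × 1.05260 = 1.10386162
i = 1.10386162 − 1, so the required nominal rate is 10.39%.

10.39%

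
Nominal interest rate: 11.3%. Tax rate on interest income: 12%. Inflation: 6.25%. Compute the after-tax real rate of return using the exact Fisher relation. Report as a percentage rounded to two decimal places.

After-tax nominal return = 11.3% × (1 − 0.12) = 9.9440%.
1 + r = 1.09944 / 1.06250 = 1.034767
After-tax real rate = 1.034767 − 1 → 3.48%.

3.48%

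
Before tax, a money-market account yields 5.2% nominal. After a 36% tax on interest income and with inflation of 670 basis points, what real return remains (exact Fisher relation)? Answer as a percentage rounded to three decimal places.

-3.160%

After-tax nominal return = 5.2% × (1 − 0.36) = 3.3280%.
1 + r = 1.03328 / 1.06700 = 0.968397
After-tax real rate = 0.968397 − 1 → -3.160%.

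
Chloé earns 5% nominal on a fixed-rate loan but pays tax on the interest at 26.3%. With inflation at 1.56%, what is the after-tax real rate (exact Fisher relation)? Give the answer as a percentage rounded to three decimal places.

After-tax nominal return = 5% × (1 − 0.263) = 3.6850%.
1 + r = 1.03685 / 1.01560 = 1.020924
After-tax real rate = 1.020924 − 1 → 2.092%.

2.092%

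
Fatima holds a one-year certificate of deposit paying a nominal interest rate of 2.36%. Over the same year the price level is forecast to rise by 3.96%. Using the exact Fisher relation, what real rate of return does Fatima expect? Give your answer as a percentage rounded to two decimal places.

By the Fisher relation, 1 + r = (1 + i)/(1 + π).
1 + r = 1.02360 / 1.03960 = 0.984609
r = 0.984609 − 1 = -1.5391%, i.e. -1.54%.

-1.54%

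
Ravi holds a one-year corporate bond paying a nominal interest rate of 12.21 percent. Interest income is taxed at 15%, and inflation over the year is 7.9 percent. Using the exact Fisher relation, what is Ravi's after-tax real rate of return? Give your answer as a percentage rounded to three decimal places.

2.297%

After-tax nominal return = 12.21% × (1 − 0.15) = 10.3785%.
1 + r = 1.103785 / 1.07900 = 1.022970
After-tax real rate = 1.022970 − 1 → 2.297%.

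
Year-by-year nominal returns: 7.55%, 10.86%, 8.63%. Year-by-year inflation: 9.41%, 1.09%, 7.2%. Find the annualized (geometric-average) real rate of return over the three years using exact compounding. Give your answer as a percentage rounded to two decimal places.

2.99%

Nominal growth factor = 1.0755 × 1.1086 × 1.0863 = 1.29519473
Price-level growth factor = 1.0941 × 1.0109 × 1.0720 = 1.18565954
Real growth factor = 1.29519473 / 1.18565954 = 1.09238334
Annualized real rate = 1.09238334^(1/3) − 1 = 2.9892% → 2.99%.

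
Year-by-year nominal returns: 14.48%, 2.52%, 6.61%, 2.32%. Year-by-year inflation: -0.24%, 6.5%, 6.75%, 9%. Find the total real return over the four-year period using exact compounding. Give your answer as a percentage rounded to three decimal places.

3.561%

Compound the nominal returns: 1.1448 × 1.0252 × 1.0661 × 1.0232 = 1.280256.
Compound inflation: 0.9976 × 1.0650 × 1.0675 × 1.0900 = 1.236233.
Deflate: 1.280256 / 1.236233 = 1.035610.
Total real return = 1.035610 − 1 → 3.561%.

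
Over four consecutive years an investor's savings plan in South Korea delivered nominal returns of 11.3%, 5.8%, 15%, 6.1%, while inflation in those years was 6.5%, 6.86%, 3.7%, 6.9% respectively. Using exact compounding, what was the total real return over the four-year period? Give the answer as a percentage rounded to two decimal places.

13.89%

Nominal growth factor = 1.1130 × 1.0580 × 1.1500 × 1.0610 = 1.436793
Price-level growth factor = 1.0650 × 1.0686 × 1.0370 × 1.0690 = 1.261599
Real growth factor = 1.436793 / 1.261599 = 1.138866
Total real return = 1.138866 − 1 → 13.89%.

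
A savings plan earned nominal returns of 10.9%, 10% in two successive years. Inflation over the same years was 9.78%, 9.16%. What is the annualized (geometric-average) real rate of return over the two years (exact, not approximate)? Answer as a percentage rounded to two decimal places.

Compound the nominal returns: 1.1090 × 1.1000 = 1.21990000.
Compound inflation: 1.0978 × 1.0916 = 1.19835848.
Deflate: 1.21990000 / 1.19835848 = 1.01797586.
Annualized real rate = 1.01797586^(1/2) − 1 = 0.8948% → 0.89%.

0.89%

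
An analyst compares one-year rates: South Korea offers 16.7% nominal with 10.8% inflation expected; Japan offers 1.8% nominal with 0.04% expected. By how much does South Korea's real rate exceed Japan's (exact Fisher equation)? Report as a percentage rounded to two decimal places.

South Korea: (1 + 0.1670)/(1 + 0.1080) − 1 = 5.3249%
Japan: (1 + 0.0180)/(1 + 0.0004) − 1 = 1.7593%
Differential = 5.3249% − 1.7593% = 3.5656% → 3.57%.

3.57%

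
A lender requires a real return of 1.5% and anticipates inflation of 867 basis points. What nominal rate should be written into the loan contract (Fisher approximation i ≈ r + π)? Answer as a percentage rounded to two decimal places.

10.17%

i ≈ r + π = 1.5% + 8.67% = 10.17%.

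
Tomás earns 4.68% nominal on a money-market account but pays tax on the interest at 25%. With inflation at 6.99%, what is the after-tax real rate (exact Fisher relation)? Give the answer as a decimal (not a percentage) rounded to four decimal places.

After-tax nominal return = 4.68% × (1 − 0.25) = 3.5100%.
1 + r = 1.03510 / 1.06990 = 0.967474
After-tax real rate = 0.967474 − 1 → -0.0325.

-0.0325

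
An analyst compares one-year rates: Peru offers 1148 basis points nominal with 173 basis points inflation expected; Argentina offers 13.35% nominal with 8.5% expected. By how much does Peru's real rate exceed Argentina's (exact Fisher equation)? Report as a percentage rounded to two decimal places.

Peru: (1 + 0.1148)/(1 + 0.0173) − 1 = 9.5842%
Argentina: (1 + 0.1335)/(1 + 0.0850) − 1 = 4.4700%
Differential = 9.5842% − 4.4700% = 5.1141% → 5.11%.

5.11%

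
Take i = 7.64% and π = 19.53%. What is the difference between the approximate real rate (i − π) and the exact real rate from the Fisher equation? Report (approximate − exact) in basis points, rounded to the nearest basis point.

Approximate: r ≈ 7.640% − 19.530% = -11.8900%
Exact: (1 + 0.0764)/(1 + 0.1953) − 1 = -9.9473%
Error = -11.8900% − (-9.9473%) = -1.9427% → -194 basis points.

-194 basis points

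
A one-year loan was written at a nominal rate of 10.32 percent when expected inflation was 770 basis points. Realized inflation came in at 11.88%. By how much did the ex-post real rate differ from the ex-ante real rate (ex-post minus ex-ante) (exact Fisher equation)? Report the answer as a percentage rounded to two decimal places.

-3.83%

Ex-ante: (1 + 0.1032)/(1 + 0.0770) − 1 = 2.4327%
Ex-post: (1 + 0.1032)/(1 + 0.1188) − 1 = -1.3944%
Difference (ex-post − ex-ante) = -3.8270% → -3.83%.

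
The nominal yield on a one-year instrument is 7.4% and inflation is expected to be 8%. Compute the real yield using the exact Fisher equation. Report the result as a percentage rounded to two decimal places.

By the Fisher equation, 1 + r = (1 + i)/(1 + π).
1 + r = 1.07400 / 1.08000 = 0.994444
r = 0.994444 − 1 = -0.5556%, i.e. -0.56%.

-0.56%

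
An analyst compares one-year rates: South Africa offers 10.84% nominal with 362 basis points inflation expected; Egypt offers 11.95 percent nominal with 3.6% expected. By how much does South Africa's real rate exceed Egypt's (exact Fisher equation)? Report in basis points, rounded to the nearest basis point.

-109 basis points

South Africa: (1 + 0.1084)/(1 + 0.0362) − 1 = 6.9678%
Egypt: (1 + 0.1195)/(1 + 0.0360) − 1 = 8.0598%
Differential = 6.9678% − 8.0598% = -1.0921% → -109 basis points.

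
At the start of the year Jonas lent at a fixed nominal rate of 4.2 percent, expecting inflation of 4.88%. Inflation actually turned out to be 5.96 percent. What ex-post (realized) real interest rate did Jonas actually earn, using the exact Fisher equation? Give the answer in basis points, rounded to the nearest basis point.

Ex-post: (1 + 0.0420)/(1 + 0.0596) − 1 = -1.6610%
So the realized real rate is -166 basis points.

-166 basis points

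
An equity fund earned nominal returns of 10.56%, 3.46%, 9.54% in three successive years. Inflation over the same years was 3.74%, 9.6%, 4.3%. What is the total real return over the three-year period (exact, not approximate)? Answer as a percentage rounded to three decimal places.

Compound the nominal returns: 1.1056 × 1.0346 × 1.0954 = 1.252977.
Compound inflation: 1.0374 × 1.0960 × 1.0430 = 1.185881.
Deflate: 1.252977 / 1.185881 = 1.056579.
Total real return = 1.056579 − 1 → 5.658%.

5.658%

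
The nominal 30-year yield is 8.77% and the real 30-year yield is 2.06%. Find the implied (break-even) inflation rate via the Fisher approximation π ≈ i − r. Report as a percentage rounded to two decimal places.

π ≈ i − r = 8.77% − 2.06% → 6.71%.

6.71%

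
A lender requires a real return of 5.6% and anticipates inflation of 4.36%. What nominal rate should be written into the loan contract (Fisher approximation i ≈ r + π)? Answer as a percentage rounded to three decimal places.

9.960%

i ≈ r + π = 5.6% + 4.36% = 9.960%.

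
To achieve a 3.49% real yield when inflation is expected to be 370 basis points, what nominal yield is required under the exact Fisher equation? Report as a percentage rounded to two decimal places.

(1 + i) = (1 + r)(1 + π) = 1.03490 × 1.03700 = 1.0731913
i = 1.0731913 − 1, so the required nominal rate is 7.32%.

7.32%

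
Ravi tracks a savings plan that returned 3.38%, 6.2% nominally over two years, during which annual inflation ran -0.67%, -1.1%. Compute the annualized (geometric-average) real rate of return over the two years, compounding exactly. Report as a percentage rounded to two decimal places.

5.72%

Nominal growth factor = 1.0338 × 1.0620 = 1.09789560
Price-level growth factor = 0.9933 × 0.9890 = 0.98237370
Real growth factor = 1.09789560 / 0.98237370 = 1.11759466
Annualized real rate = 1.11759466^(1/2) − 1 = 5.7163% → 5.72%.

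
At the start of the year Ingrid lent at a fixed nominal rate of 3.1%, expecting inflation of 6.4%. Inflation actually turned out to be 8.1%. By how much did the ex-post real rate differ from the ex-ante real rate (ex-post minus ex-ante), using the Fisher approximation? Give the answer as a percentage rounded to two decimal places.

-1.70%

Ex-ante: 3.1% − 6.4% = -3.300%
Ex-post: 3.1% − 8.1% = -5.000%
Difference (ex-post − ex-ante) = -1.7000% → -1.70%.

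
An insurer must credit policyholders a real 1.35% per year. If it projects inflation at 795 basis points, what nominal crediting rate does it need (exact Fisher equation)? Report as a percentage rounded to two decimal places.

(1 + i) = (1 + r)(1 + π) = 1.01350 × 1.07950 = 1.09407325
i = 1.09407325 − 1, so the required nominal rate is 9.41%.

9.41%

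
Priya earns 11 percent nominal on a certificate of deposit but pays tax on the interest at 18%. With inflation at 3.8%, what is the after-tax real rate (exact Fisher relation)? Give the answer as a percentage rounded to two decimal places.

After-tax nominal return = 11% × (1 − 0.18) = 9.0200%.
1 + r = 1.09020 / 1.03800 = 1.050289
After-tax real rate = 1.050289 − 1 → 5.03%.

5.03%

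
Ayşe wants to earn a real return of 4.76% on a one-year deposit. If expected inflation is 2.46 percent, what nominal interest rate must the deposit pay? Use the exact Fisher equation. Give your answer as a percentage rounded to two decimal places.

(1 + i) = (1 + r)(1 + π) = 1.04760 × 1.02460 = 1.07337096
i = 1.07337096 − 1, so the required nominal rate is 7.34%.

7.34%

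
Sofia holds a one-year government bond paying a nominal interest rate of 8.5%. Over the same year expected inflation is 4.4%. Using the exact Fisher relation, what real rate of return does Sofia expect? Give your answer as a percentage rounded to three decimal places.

3.927%

By the Fisher relation, 1 + r = (1 + i)/(1 + π).
1 + r = 1.08500 / 1.04400 = 1.039272
r = 1.039272 − 1 = 3.9272%, i.e. 3.927%.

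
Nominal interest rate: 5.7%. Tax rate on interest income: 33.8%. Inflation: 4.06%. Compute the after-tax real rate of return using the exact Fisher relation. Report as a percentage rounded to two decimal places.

After-tax nominal return = 5.7% × (1 − 0.338) = 3.7734%.
1 + r = 1.037734 / 1.04060 = 0.997246
After-tax real rate = 0.997246 − 1 → -0.28%.

-0.28%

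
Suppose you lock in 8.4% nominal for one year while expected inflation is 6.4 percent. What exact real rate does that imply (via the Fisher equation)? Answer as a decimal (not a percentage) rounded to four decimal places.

1 + r = 1.08400 / 1.06400 = 1.018797
r = 1.018797 − 1 = 1.8797%, i.e. 0.0188.

0.0188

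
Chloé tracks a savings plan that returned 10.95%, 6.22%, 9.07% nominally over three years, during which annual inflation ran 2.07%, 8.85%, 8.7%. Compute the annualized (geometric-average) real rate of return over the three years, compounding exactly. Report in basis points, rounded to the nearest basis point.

Compound the nominal returns: 1.1095 × 1.0622 × 1.0907 = 1.28540184.
Compound inflation: 1.0207 × 1.0885 × 1.0870 = 1.20769173.
Deflate: 1.28540184 / 1.20769173 = 1.06434598.
Annualized real rate = 1.06434598^(1/3) − 1 = 2.1004% → 210 basis points.

210 basis points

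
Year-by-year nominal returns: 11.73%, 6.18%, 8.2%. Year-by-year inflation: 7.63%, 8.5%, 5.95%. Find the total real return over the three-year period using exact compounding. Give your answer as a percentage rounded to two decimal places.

Compound the nominal returns: 1.1173 × 1.0618 × 1.0820 = 1.283630.
Compound inflation: 1.0763 × 1.0850 × 1.0595 = 1.237269.
Deflate: 1.283630 / 1.237269 = 1.037470.
Total real return = 1.037470 − 1 → 3.75%.

3.75%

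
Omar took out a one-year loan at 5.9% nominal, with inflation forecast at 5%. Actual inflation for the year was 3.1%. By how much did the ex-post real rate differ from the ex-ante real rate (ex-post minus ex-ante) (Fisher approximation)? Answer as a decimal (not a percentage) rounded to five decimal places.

Ex-ante: 5.9% − 5% = 0.900%
Ex-post: 5.9% − 3.1% = 2.800%
Difference (ex-post − ex-ante) = 1.9000% → 0.01900.

0.01900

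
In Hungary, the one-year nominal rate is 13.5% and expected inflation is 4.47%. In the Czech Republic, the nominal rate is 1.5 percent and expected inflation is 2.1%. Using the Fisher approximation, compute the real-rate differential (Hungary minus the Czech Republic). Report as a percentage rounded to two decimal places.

9.63%

Hungary: 13.5% − 4.47% = 9.030%
The Czech Republic: 1.5% − 2.1% = -0.600%
Differential = 9.630% → 9.63%.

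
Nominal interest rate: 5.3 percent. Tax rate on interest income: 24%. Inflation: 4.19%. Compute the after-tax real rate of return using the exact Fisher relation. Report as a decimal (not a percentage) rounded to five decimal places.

After-tax nominal return = 5.3% × (1 − 0.24) = 4.0280%.
1 + r = 1.04028 / 1.04190 = 0.9984451
After-tax real rate = 0.9984451 − 1 → -0.00155.

-0.00155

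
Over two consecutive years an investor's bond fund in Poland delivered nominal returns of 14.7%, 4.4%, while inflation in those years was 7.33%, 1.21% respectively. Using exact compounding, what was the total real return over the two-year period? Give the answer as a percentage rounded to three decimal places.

Compound the nominal returns: 1.1470 × 1.0440 = 1.197468.
Compound inflation: 1.0733 × 1.0121 = 1.086287.
Deflate: 1.197468 / 1.086287 = 1.102350.
Total real return = 1.102350 − 1 → 10.235%.

10.235%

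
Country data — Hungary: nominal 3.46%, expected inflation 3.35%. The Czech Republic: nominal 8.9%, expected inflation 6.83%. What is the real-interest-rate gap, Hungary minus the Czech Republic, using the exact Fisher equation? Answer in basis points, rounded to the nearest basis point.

Hungary: (1 + 0.0346)/(1 + 0.0335) − 1 = 0.1064%
The Czech Republic: (1 + 0.0890)/(1 + 0.0683) − 1 = 1.9377%
Differential = 0.1064% − 1.9377% = -1.8312% → -183 basis points.

-183 basis points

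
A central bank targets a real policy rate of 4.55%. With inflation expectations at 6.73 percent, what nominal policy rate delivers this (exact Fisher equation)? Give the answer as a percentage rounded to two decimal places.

(1 + i) = (1 + r)(1 + π) = 1.04550 × 1.06730 = 1.11586215
i = 1.11586215 − 1, so the required nominal rate is 11.59%.

11.59%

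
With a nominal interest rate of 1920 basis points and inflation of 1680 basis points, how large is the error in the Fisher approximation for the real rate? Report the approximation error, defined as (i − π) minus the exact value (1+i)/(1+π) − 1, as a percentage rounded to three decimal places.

0.345%

Approximate: r ≈ 19.200% − 16.800% = 2.4000%
Exact: (1 + 0.1920)/(1 + 0.1680) − 1 = 2.0548%
Error = 2.4000% − 2.0548% = 0.3452% → 0.345%.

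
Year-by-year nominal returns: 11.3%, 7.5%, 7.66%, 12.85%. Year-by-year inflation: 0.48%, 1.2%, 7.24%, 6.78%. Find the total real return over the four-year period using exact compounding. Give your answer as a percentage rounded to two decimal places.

24.84%

Nominal growth factor = 1.1130 × 1.0750 × 1.0766 × 1.1285 = 1.453649
Price-level growth factor = 1.0048 × 1.0120 × 1.0724 × 1.0678 = 1.164413
Real growth factor = 1.453649 / 1.164413 = 1.248397
Total real return = 1.248397 − 1 → 24.84%.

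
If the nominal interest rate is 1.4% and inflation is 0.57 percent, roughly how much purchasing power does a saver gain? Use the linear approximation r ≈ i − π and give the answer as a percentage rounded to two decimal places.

r ≈ i − π = 1.4% − 0.57% = 0.83%.

0.83%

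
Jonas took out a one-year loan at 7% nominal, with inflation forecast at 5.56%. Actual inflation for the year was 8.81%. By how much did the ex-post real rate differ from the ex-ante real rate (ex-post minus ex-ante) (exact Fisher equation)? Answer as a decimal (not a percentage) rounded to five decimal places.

-0.03028

Ex-ante: (1 + 0.0700)/(1 + 0.0556) − 1 = 1.3642%
Ex-post: (1 + 0.0700)/(1 + 0.0881) − 1 = -1.6635%
Difference (ex-post − ex-ante) = -3.0276% → -0.03028.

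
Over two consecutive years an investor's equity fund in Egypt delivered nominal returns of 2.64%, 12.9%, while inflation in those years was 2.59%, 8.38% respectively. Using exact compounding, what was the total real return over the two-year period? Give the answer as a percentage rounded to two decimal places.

Compound the nominal returns: 1.0264 × 1.1290 = 1.158806.
Compound inflation: 1.0259 × 1.0838 = 1.111870.
Deflate: 1.158806 / 1.111870 = 1.042213.
Total real return = 1.042213 − 1 → 4.22%.

4.22%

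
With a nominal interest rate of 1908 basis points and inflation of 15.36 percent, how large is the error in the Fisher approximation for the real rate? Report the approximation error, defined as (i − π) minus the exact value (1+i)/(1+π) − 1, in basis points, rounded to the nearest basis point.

50 basis points

Approximate: r ≈ 19.080% − 15.360% = 3.7200%
Exact: (1 + 0.1908)/(1 + 0.1536) − 1 = 3.2247%
Error = 3.7200% − 3.2247% = 0.4953% → 50 basis points.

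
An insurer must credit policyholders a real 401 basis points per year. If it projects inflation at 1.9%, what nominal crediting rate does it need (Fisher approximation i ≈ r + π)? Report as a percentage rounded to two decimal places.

i ≈ r + π = 4.01% + 1.9% = 5.91%.

5.91%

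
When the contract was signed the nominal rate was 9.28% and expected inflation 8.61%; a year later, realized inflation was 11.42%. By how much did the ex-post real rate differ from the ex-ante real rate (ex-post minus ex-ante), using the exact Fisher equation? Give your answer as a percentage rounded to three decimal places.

-2.538%

Ex-ante: (1 + 0.0928)/(1 + 0.0861) − 1 = 0.61689%
Ex-post: (1 + 0.0928)/(1 + 0.1142) − 1 = -1.92066%
Difference (ex-post − ex-ante) = -2.53755% → -2.538%.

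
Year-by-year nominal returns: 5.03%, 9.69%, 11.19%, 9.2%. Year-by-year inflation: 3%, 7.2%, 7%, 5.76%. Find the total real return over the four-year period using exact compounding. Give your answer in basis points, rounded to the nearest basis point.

1195 basis points

Nominal growth factor = 1.0503 × 1.0969 × 1.1119 × 1.0920 = 1.398842
Price-level growth factor = 1.0300 × 1.0720 × 1.0700 × 1.0576 = 1.249503
Real growth factor = 1.398842 / 1.249503 = 1.119519
Total real return = 1.119519 − 1 → 1195 basis points.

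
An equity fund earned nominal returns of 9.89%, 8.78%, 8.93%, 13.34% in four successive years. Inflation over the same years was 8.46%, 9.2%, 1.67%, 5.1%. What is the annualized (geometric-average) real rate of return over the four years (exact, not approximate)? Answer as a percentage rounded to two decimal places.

3.92%

Compound the nominal returns: 1.0989 × 1.0878 × 1.0893 × 1.1334 = 1.47583546.
Compound inflation: 1.0846 × 1.0920 × 1.0167 × 1.0510 = 1.26557468.
Deflate: 1.47583546 / 1.26557468 = 1.16613858.
Annualized real rate = 1.16613858^(1/4) − 1 = 3.9172% → 3.92%.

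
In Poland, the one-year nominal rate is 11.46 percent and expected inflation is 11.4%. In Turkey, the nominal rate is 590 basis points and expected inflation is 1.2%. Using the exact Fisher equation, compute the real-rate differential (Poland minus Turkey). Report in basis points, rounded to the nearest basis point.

-459 basis points

Poland: (1 + 0.1146)/(1 + 0.1140) − 1 = 0.0539%
Turkey: (1 + 0.0590)/(1 + 0.0120) − 1 = 4.6443%
Differential = 0.0539% − 4.6443% = -4.5904% → -459 basis points.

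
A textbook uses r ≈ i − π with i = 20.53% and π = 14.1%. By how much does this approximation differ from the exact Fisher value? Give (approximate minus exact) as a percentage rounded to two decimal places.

Approximate: r ≈ 20.530% − 14.100% = 6.4300%
Exact: (1 + 0.2053)/(1 + 0.1410) − 1 = 5.6354%
Error = 6.4300% − 5.6354% = 0.7946% → 0.79%.

0.79%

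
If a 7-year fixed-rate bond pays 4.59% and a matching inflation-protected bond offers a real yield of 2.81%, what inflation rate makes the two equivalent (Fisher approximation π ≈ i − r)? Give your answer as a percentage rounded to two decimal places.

1.78%

π ≈ i − r = 4.59% − 2.81% → 1.78%.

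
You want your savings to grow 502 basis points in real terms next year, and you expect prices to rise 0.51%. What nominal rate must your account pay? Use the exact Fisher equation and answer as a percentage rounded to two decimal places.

5.56%

(1 + i) = (1 + r)(1 + π) = 1.05020 × 1.00510 = 1.05555602
i = 1.05555602 − 1, so the required nominal rate is 5.56%.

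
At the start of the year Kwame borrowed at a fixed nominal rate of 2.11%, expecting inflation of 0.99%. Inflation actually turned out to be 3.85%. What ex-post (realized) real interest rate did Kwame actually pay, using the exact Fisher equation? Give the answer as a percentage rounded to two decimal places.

Ex-post: (1 + 0.0211)/(1 + 0.0385) − 1 = -1.6755%
So the realized real rate is -1.68%.

-1.68%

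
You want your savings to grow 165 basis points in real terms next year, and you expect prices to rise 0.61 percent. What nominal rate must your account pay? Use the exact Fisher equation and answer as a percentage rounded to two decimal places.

(1 + i) = (1 + r)(1 + π) = 1.01650 × 1.00610 = 1.02270065
i = 1.02270065 − 1, so the required nominal rate is 2.27%.

2.27%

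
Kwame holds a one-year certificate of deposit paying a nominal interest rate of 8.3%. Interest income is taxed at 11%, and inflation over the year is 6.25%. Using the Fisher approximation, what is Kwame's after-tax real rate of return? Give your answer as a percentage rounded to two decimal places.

1.14%

After-tax nominal return = 8.3% × (1 − 0.11) = 7.3870%.
r ≈ 7.3870% − 6.25% → 1.14%.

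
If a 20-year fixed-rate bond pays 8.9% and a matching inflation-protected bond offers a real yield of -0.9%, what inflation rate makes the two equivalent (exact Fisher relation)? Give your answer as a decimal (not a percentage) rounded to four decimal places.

(1 + π) = (1 + i)/(1 + r) = 1.08900 / 0.99100 = 1.098890
Break-even inflation = 1.098890 − 1 → 0.0989.

0.0989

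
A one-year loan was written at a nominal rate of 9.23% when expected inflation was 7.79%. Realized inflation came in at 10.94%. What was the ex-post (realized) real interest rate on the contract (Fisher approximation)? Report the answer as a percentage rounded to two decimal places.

Ex-post: 9.23% − 10.94% = -1.710%
So the realized real rate is -1.71%.

-1.71%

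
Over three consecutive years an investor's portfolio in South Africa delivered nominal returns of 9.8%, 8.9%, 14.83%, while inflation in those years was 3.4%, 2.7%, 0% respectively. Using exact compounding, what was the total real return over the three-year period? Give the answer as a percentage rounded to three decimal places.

29.299%

Nominal growth factor = 1.0980 × 1.0890 × 1.1483 = 1.373048
Price-level growth factor = 1.0340 × 1.0270 × 1.0000 = 1.061918
Real growth factor = 1.373048 / 1.061918 = 1.292988
Total real return = 1.292988 − 1 → 29.299%.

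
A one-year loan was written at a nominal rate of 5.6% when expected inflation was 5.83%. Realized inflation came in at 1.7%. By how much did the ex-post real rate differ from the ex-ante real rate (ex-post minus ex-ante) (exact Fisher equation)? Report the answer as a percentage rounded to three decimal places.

4.052%

Ex-ante: (1 + 0.0560)/(1 + 0.0583) − 1 = -0.2173%
Ex-post: (1 + 0.0560)/(1 + 0.0170) − 1 = 3.8348%
Difference (ex-post − ex-ante) = 4.0521% → 4.052%.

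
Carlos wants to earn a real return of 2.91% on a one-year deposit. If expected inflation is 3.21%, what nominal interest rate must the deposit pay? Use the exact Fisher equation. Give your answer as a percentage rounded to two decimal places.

(1 + i) = (1 + r)(1 + π) = 1.02910 × 1.03210 = 1.06213411
i = 1.06213411 − 1, so the required nominal rate is 6.21%.

6.21%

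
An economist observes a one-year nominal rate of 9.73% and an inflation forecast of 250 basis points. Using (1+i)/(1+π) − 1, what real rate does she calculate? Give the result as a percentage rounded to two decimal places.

By the Fisher relation, 1 + r = (1 + i)/(1 + π).
1 + r = 1.09730 / 1.02500 = 1.070537
r = 1.070537 − 1 = 7.0537%, i.e. 7.05%.

7.05%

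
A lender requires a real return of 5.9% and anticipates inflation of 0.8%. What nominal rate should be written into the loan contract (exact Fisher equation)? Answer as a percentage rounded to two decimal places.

(1 + i) = (1 + r)(1 + π) = 1.05900 × 1.00800 = 1.067472
i = 1.067472 − 1, so the required nominal rate is 6.75%.

6.75%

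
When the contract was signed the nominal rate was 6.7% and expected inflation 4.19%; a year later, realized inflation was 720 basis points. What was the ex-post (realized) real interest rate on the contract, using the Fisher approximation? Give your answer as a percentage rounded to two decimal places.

Ex-post: 6.7% − 7.2% = -0.500%
So the realized real rate is -0.50%.

-0.50%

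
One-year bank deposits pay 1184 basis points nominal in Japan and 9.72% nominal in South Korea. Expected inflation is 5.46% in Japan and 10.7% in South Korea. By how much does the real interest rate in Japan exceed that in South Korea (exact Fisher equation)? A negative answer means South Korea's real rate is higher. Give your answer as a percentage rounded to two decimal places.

6.93%

Japan: (1 + 0.1184)/(1 + 0.0546) − 1 = 6.04969%
South Korea: (1 + 0.0972)/(1 + 0.1070) − 1 = -0.88528%
Differential = 6.04969% − (-0.88528%) = 6.93496% → 6.93%.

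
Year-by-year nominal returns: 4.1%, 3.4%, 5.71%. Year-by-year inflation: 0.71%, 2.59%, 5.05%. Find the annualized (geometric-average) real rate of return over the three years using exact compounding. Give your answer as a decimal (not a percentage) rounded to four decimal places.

Nominal growth factor = 1.0410 × 1.0340 × 1.0571 = 1.13785610
Price-level growth factor = 1.0071 × 1.0259 × 1.0505 = 1.08535968
Real growth factor = 1.13785610 / 1.08535968 = 1.04836776
Annualized real rate = 1.04836776^(1/3) − 1 = 1.5869% → 0.0159.

0.0159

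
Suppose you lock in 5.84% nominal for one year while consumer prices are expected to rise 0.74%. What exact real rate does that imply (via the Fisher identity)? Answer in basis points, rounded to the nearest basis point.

By the Fisher identity, 1 + r = (1 + i)/(1 + π).
1 + r = 1.05840 / 1.00740 = 1.050625
r = 1.050625 − 1 = 5.0625%, i.e. 506 basis points.

506 basis points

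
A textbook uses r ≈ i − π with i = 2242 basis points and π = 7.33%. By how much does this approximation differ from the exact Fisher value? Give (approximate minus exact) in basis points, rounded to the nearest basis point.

103 basis points

Approximate: r ≈ 22.420% − 7.330% = 15.0900%
Exact: (1 + 0.2242)/(1 + 0.0733) − 1 = 14.0594%
Error = 15.0900% − 14.0594% = 1.0306% → 103 basis points.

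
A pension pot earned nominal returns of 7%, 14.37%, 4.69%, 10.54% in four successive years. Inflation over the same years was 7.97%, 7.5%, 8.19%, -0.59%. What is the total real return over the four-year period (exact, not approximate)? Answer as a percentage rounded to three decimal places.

Compound the nominal returns: 1.0700 × 1.1437 × 1.0469 × 1.1054 = 1.416187.
Compound inflation: 1.0797 × 1.0750 × 1.0819 × 0.9941 = 1.248328.
Deflate: 1.416187 / 1.248328 = 1.134467.
Total real return = 1.134467 − 1 → 13.447%.

13.447%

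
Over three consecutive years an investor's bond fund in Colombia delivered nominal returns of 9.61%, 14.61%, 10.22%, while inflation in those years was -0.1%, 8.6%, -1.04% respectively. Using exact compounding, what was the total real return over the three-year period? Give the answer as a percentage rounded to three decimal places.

28.967%

Compound the nominal returns: 1.0961 × 1.1461 × 1.1022 = 1.384628.
Compound inflation: 0.9990 × 1.0860 × 0.9896 = 1.073631.
Deflate: 1.384628 / 1.073631 = 1.289669.
Total real return = 1.289669 − 1 → 28.967%.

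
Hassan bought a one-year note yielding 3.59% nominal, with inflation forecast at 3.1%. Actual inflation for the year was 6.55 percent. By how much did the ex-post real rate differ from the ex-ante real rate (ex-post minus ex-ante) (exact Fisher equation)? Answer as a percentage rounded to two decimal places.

Ex-ante: (1 + 0.0359)/(1 + 0.0310) − 1 = 0.4753%
Ex-post: (1 + 0.0359)/(1 + 0.0655) − 1 = -2.7780%
Difference (ex-post − ex-ante) = -3.2533% → -3.25%.

-3.25%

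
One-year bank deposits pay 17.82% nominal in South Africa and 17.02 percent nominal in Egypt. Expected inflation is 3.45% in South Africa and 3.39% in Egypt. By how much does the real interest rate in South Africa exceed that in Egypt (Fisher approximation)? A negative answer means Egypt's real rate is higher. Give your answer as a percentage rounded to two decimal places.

0.74%

South Africa: 17.82% − 3.45% = 14.370%
Egypt: 17.02% − 3.39% = 13.630%
Differential = 0.740% → 0.74%.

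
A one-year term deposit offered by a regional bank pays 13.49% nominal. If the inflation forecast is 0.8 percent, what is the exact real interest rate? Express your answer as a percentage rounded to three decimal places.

12.589%

1 + r = 1.13490 / 1.00800 = 1.125893
r = 1.125893 − 1 = 12.5893%, i.e. 12.589%.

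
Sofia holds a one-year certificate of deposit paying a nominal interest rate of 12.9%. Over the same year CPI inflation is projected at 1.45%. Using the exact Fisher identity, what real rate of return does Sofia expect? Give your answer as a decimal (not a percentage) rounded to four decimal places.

By the Fisher identity, 1 + r = (1 + i)/(1 + π).
1 + r = 1.12900 / 1.01450 = 1.112863
r = 1.112863 − 1 = 11.2863%, i.e. 0.1129.

0.1129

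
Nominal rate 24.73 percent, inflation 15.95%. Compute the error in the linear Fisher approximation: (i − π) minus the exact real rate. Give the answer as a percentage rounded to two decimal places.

Approximate: r ≈ 24.730% − 15.950% = 8.7800%
Exact: (1 + 0.2473)/(1 + 0.1595) − 1 = 7.5722%
Error = 8.7800% − 7.5722% = 1.2078% → 1.21%.

1.21%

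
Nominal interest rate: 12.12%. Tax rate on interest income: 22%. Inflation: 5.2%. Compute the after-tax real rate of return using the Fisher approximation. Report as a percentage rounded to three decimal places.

After-tax nominal return = 12.12% × (1 − 0.22) = 9.4536%.
r ≈ 9.4536% − 5.2% → 4.254%.

4.254%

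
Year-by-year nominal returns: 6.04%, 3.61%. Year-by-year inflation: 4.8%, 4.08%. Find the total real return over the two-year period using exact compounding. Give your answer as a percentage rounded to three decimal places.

Nominal growth factor = 1.0604 × 1.0361 = 1.098680
Price-level growth factor = 1.0480 × 1.0408 = 1.090758
Real growth factor = 1.098680 / 1.090758 = 1.007263
Total real return = 1.007263 − 1 → 0.726%.

0.726%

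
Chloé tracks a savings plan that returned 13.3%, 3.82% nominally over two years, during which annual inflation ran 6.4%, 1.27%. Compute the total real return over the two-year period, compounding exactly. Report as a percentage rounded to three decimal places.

Compound the nominal returns: 1.1330 × 1.0382 = 1.176281.
Compound inflation: 1.0640 × 1.0127 = 1.077513.
Deflate: 1.176281 / 1.077513 = 1.091663.
Total real return = 1.091663 − 1 → 9.166%.

9.166%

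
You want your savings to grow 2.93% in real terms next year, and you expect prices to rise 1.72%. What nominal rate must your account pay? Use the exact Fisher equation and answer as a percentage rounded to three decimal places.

4.700%

(1 + i) = (1 + r)(1 + π) = 1.02930 × 1.01720 = 1.04700396
i = 1.04700396 − 1, so the required nominal rate is 4.700%.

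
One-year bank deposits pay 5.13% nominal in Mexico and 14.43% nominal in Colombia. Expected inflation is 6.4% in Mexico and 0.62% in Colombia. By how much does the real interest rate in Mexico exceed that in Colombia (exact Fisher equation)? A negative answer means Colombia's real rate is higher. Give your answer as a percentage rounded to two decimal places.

-14.92%

Mexico: (1 + 0.0513)/(1 + 0.0640) − 1 = -1.1936%
Colombia: (1 + 0.1443)/(1 + 0.0062) − 1 = 13.7249%
Differential = -1.1936% − 13.7249% = -14.9185% → -14.92%.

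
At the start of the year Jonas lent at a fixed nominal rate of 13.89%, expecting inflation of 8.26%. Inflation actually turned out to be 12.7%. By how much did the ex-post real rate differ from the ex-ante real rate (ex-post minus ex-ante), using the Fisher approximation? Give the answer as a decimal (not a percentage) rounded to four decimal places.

Ex-ante: 13.89% − 8.26% = 5.630%
Ex-post: 13.89% − 12.7% = 1.190%
Difference (ex-post − ex-ante) = -4.4400% → -0.0444.

-0.0444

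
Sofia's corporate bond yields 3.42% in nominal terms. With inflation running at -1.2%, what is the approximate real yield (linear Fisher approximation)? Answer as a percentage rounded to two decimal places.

4.62%

r ≈ i − π = 3.42% − (-1.2%) = 4.62%.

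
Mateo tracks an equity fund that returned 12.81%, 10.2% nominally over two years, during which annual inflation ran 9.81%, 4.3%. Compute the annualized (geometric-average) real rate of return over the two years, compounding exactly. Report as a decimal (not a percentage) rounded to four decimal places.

Compound the nominal returns: 1.1281 × 1.1020 = 1.24316620.
Compound inflation: 1.0981 × 1.0430 = 1.14531830.
Deflate: 1.24316620 / 1.14531830 = 1.08543293.
Annualized real rate = 1.08543293^(1/2) − 1 = 4.1841% → 0.0418.

0.0418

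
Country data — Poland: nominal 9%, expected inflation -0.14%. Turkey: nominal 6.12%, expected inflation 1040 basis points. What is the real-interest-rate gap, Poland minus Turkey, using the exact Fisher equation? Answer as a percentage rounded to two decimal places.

13.03%

Poland: (1 + 0.0900)/(1 − 0.0014) − 1 = 9.1528%
Turkey: (1 + 0.0612)/(1 + 0.1040) − 1 = -3.8768%
Differential = 9.1528% − (-3.8768%) = 13.0296% → 13.03%.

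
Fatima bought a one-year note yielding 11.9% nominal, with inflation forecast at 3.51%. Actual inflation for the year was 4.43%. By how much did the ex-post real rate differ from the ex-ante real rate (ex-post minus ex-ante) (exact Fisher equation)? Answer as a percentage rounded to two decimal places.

Ex-ante: (1 + 0.1190)/(1 + 0.0351) − 1 = 8.1055%
Ex-post: (1 + 0.1190)/(1 + 0.0443) − 1 = 7.1531%
Difference (ex-post − ex-ante) = -0.9524% → -0.95%.

-0.95%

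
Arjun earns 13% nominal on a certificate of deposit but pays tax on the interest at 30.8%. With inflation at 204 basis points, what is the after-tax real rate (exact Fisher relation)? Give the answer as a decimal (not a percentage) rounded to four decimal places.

0.0682

After-tax nominal return = 13% × (1 − 0.308) = 8.9960%.
1 + r = 1.08996 / 1.02040 = 1.068169
After-tax real rate = 1.068169 − 1 → 0.0682.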